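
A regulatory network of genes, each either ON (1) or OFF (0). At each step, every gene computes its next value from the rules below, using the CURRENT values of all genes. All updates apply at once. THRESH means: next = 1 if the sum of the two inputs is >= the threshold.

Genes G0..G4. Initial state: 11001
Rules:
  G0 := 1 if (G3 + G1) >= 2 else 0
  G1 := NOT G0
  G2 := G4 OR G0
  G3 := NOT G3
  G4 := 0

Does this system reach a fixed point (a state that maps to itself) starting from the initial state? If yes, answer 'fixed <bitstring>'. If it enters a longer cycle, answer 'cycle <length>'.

Answer: cycle 4

Derivation:
Step 0: 11001
Step 1: G0=(0+1>=2)=0 G1=NOT G0=NOT 1=0 G2=G4|G0=1|1=1 G3=NOT G3=NOT 0=1 G4=0(const) -> 00110
Step 2: G0=(1+0>=2)=0 G1=NOT G0=NOT 0=1 G2=G4|G0=0|0=0 G3=NOT G3=NOT 1=0 G4=0(const) -> 01000
Step 3: G0=(0+1>=2)=0 G1=NOT G0=NOT 0=1 G2=G4|G0=0|0=0 G3=NOT G3=NOT 0=1 G4=0(const) -> 01010
Step 4: G0=(1+1>=2)=1 G1=NOT G0=NOT 0=1 G2=G4|G0=0|0=0 G3=NOT G3=NOT 1=0 G4=0(const) -> 11000
Step 5: G0=(0+1>=2)=0 G1=NOT G0=NOT 1=0 G2=G4|G0=0|1=1 G3=NOT G3=NOT 0=1 G4=0(const) -> 00110
Cycle of length 4 starting at step 1 -> no fixed point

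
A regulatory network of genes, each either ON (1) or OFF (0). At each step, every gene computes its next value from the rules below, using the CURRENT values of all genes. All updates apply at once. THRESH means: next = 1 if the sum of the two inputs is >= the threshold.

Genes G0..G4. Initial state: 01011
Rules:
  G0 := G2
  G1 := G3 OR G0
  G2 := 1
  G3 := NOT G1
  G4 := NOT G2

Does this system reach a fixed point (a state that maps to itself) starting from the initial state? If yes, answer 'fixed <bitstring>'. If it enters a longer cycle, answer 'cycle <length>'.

Answer: fixed 11100

Derivation:
Step 0: 01011
Step 1: G0=G2=0 G1=G3|G0=1|0=1 G2=1(const) G3=NOT G1=NOT 1=0 G4=NOT G2=NOT 0=1 -> 01101
Step 2: G0=G2=1 G1=G3|G0=0|0=0 G2=1(const) G3=NOT G1=NOT 1=0 G4=NOT G2=NOT 1=0 -> 10100
Step 3: G0=G2=1 G1=G3|G0=0|1=1 G2=1(const) G3=NOT G1=NOT 0=1 G4=NOT G2=NOT 1=0 -> 11110
Step 4: G0=G2=1 G1=G3|G0=1|1=1 G2=1(const) G3=NOT G1=NOT 1=0 G4=NOT G2=NOT 1=0 -> 11100
Step 5: G0=G2=1 G1=G3|G0=0|1=1 G2=1(const) G3=NOT G1=NOT 1=0 G4=NOT G2=NOT 1=0 -> 11100
Fixed point reached at step 4: 11100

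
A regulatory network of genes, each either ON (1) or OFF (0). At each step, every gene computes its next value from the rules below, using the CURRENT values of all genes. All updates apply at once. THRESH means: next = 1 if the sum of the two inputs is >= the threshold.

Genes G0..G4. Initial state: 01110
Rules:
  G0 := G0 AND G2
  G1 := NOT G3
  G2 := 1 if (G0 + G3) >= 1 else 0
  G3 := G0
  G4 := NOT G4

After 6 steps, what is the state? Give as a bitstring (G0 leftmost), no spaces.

Step 1: G0=G0&G2=0&1=0 G1=NOT G3=NOT 1=0 G2=(0+1>=1)=1 G3=G0=0 G4=NOT G4=NOT 0=1 -> 00101
Step 2: G0=G0&G2=0&1=0 G1=NOT G3=NOT 0=1 G2=(0+0>=1)=0 G3=G0=0 G4=NOT G4=NOT 1=0 -> 01000
Step 3: G0=G0&G2=0&0=0 G1=NOT G3=NOT 0=1 G2=(0+0>=1)=0 G3=G0=0 G4=NOT G4=NOT 0=1 -> 01001
Step 4: G0=G0&G2=0&0=0 G1=NOT G3=NOT 0=1 G2=(0+0>=1)=0 G3=G0=0 G4=NOT G4=NOT 1=0 -> 01000
Step 5: G0=G0&G2=0&0=0 G1=NOT G3=NOT 0=1 G2=(0+0>=1)=0 G3=G0=0 G4=NOT G4=NOT 0=1 -> 01001
Step 6: G0=G0&G2=0&0=0 G1=NOT G3=NOT 0=1 G2=(0+0>=1)=0 G3=G0=0 G4=NOT G4=NOT 1=0 -> 01000

01000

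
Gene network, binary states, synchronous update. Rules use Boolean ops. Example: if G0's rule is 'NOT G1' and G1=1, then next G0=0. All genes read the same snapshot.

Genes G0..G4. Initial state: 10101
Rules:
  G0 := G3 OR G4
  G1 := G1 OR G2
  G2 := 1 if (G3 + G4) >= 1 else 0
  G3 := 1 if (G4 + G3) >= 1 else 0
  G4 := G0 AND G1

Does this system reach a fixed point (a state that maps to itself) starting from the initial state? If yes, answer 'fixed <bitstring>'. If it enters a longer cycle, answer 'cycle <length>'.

Answer: fixed 11111

Derivation:
Step 0: 10101
Step 1: G0=G3|G4=0|1=1 G1=G1|G2=0|1=1 G2=(0+1>=1)=1 G3=(1+0>=1)=1 G4=G0&G1=1&0=0 -> 11110
Step 2: G0=G3|G4=1|0=1 G1=G1|G2=1|1=1 G2=(1+0>=1)=1 G3=(0+1>=1)=1 G4=G0&G1=1&1=1 -> 11111
Step 3: G0=G3|G4=1|1=1 G1=G1|G2=1|1=1 G2=(1+1>=1)=1 G3=(1+1>=1)=1 G4=G0&G1=1&1=1 -> 11111
Fixed point reached at step 2: 11111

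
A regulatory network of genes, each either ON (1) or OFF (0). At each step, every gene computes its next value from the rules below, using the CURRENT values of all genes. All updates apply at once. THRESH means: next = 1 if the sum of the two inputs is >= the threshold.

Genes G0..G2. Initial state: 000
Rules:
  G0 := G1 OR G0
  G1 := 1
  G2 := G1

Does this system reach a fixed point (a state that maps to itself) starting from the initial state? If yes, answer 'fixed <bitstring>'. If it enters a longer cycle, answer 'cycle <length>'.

Step 0: 000
Step 1: G0=G1|G0=0|0=0 G1=1(const) G2=G1=0 -> 010
Step 2: G0=G1|G0=1|0=1 G1=1(const) G2=G1=1 -> 111
Step 3: G0=G1|G0=1|1=1 G1=1(const) G2=G1=1 -> 111
Fixed point reached at step 2: 111

Answer: fixed 111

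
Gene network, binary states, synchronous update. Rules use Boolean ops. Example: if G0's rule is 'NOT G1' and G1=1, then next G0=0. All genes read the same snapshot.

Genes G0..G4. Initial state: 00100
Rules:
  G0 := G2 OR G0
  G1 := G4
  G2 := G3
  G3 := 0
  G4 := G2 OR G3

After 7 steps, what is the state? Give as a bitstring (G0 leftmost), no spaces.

Step 1: G0=G2|G0=1|0=1 G1=G4=0 G2=G3=0 G3=0(const) G4=G2|G3=1|0=1 -> 10001
Step 2: G0=G2|G0=0|1=1 G1=G4=1 G2=G3=0 G3=0(const) G4=G2|G3=0|0=0 -> 11000
Step 3: G0=G2|G0=0|1=1 G1=G4=0 G2=G3=0 G3=0(const) G4=G2|G3=0|0=0 -> 10000
Step 4: G0=G2|G0=0|1=1 G1=G4=0 G2=G3=0 G3=0(const) G4=G2|G3=0|0=0 -> 10000
Step 5: G0=G2|G0=0|1=1 G1=G4=0 G2=G3=0 G3=0(const) G4=G2|G3=0|0=0 -> 10000
Step 6: G0=G2|G0=0|1=1 G1=G4=0 G2=G3=0 G3=0(const) G4=G2|G3=0|0=0 -> 10000
Step 7: G0=G2|G0=0|1=1 G1=G4=0 G2=G3=0 G3=0(const) G4=G2|G3=0|0=0 -> 10000

10000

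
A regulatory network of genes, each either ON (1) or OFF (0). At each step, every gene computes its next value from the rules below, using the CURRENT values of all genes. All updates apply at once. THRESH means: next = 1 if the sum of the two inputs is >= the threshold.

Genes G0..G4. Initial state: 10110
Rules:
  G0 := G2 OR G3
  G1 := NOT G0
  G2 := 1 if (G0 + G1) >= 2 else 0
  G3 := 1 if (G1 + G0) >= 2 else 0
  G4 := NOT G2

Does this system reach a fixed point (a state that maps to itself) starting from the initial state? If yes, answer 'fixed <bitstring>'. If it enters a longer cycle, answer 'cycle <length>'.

Step 0: 10110
Step 1: G0=G2|G3=1|1=1 G1=NOT G0=NOT 1=0 G2=(1+0>=2)=0 G3=(0+1>=2)=0 G4=NOT G2=NOT 1=0 -> 10000
Step 2: G0=G2|G3=0|0=0 G1=NOT G0=NOT 1=0 G2=(1+0>=2)=0 G3=(0+1>=2)=0 G4=NOT G2=NOT 0=1 -> 00001
Step 3: G0=G2|G3=0|0=0 G1=NOT G0=NOT 0=1 G2=(0+0>=2)=0 G3=(0+0>=2)=0 G4=NOT G2=NOT 0=1 -> 01001
Step 4: G0=G2|G3=0|0=0 G1=NOT G0=NOT 0=1 G2=(0+1>=2)=0 G3=(1+0>=2)=0 G4=NOT G2=NOT 0=1 -> 01001
Fixed point reached at step 3: 01001

Answer: fixed 01001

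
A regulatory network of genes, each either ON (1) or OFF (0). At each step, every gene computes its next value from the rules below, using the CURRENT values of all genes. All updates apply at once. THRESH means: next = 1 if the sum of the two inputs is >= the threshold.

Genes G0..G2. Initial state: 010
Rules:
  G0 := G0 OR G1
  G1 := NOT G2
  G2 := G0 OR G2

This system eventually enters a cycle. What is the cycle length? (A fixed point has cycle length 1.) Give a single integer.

Answer: 1

Derivation:
Step 0: 010
Step 1: G0=G0|G1=0|1=1 G1=NOT G2=NOT 0=1 G2=G0|G2=0|0=0 -> 110
Step 2: G0=G0|G1=1|1=1 G1=NOT G2=NOT 0=1 G2=G0|G2=1|0=1 -> 111
Step 3: G0=G0|G1=1|1=1 G1=NOT G2=NOT 1=0 G2=G0|G2=1|1=1 -> 101
Step 4: G0=G0|G1=1|0=1 G1=NOT G2=NOT 1=0 G2=G0|G2=1|1=1 -> 101
State from step 4 equals state from step 3 -> cycle length 1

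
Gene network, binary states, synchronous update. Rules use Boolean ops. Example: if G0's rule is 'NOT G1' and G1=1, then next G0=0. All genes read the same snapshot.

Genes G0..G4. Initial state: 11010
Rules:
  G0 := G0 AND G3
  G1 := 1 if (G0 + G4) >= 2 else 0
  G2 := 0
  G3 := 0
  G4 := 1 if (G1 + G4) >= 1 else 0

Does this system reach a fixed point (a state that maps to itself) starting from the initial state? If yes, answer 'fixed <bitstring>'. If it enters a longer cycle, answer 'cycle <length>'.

Step 0: 11010
Step 1: G0=G0&G3=1&1=1 G1=(1+0>=2)=0 G2=0(const) G3=0(const) G4=(1+0>=1)=1 -> 10001
Step 2: G0=G0&G3=1&0=0 G1=(1+1>=2)=1 G2=0(const) G3=0(const) G4=(0+1>=1)=1 -> 01001
Step 3: G0=G0&G3=0&0=0 G1=(0+1>=2)=0 G2=0(const) G3=0(const) G4=(1+1>=1)=1 -> 00001
Step 4: G0=G0&G3=0&0=0 G1=(0+1>=2)=0 G2=0(const) G3=0(const) G4=(0+1>=1)=1 -> 00001
Fixed point reached at step 3: 00001

Answer: fixed 00001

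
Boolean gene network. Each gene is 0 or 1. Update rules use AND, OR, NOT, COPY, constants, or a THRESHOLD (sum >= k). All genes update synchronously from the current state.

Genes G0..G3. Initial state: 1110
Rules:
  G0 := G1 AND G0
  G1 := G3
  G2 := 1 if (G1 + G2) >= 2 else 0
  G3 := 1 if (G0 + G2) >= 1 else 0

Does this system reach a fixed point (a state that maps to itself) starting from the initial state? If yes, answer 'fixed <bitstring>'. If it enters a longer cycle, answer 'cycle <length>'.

Answer: fixed 0000

Derivation:
Step 0: 1110
Step 1: G0=G1&G0=1&1=1 G1=G3=0 G2=(1+1>=2)=1 G3=(1+1>=1)=1 -> 1011
Step 2: G0=G1&G0=0&1=0 G1=G3=1 G2=(0+1>=2)=0 G3=(1+1>=1)=1 -> 0101
Step 3: G0=G1&G0=1&0=0 G1=G3=1 G2=(1+0>=2)=0 G3=(0+0>=1)=0 -> 0100
Step 4: G0=G1&G0=1&0=0 G1=G3=0 G2=(1+0>=2)=0 G3=(0+0>=1)=0 -> 0000
Step 5: G0=G1&G0=0&0=0 G1=G3=0 G2=(0+0>=2)=0 G3=(0+0>=1)=0 -> 0000
Fixed point reached at step 4: 0000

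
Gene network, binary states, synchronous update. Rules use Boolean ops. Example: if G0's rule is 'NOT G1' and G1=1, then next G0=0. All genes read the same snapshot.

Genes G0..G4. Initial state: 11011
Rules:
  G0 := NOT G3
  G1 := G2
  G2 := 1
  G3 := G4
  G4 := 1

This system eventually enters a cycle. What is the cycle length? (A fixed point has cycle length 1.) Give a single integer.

Answer: 1

Derivation:
Step 0: 11011
Step 1: G0=NOT G3=NOT 1=0 G1=G2=0 G2=1(const) G3=G4=1 G4=1(const) -> 00111
Step 2: G0=NOT G3=NOT 1=0 G1=G2=1 G2=1(const) G3=G4=1 G4=1(const) -> 01111
Step 3: G0=NOT G3=NOT 1=0 G1=G2=1 G2=1(const) G3=G4=1 G4=1(const) -> 01111
State from step 3 equals state from step 2 -> cycle length 1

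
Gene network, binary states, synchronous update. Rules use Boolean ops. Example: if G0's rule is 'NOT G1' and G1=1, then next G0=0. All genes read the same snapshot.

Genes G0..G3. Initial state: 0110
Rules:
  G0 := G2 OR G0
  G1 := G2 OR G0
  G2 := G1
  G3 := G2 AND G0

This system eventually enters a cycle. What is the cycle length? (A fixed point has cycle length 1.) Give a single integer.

Answer: 1

Derivation:
Step 0: 0110
Step 1: G0=G2|G0=1|0=1 G1=G2|G0=1|0=1 G2=G1=1 G3=G2&G0=1&0=0 -> 1110
Step 2: G0=G2|G0=1|1=1 G1=G2|G0=1|1=1 G2=G1=1 G3=G2&G0=1&1=1 -> 1111
Step 3: G0=G2|G0=1|1=1 G1=G2|G0=1|1=1 G2=G1=1 G3=G2&G0=1&1=1 -> 1111
State from step 3 equals state from step 2 -> cycle length 1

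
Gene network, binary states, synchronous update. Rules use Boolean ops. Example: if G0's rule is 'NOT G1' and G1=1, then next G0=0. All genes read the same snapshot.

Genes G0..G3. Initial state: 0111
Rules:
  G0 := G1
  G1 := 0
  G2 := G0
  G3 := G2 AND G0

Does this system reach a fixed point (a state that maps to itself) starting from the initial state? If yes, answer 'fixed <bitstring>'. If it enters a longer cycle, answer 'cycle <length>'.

Step 0: 0111
Step 1: G0=G1=1 G1=0(const) G2=G0=0 G3=G2&G0=1&0=0 -> 1000
Step 2: G0=G1=0 G1=0(const) G2=G0=1 G3=G2&G0=0&1=0 -> 0010
Step 3: G0=G1=0 G1=0(const) G2=G0=0 G3=G2&G0=1&0=0 -> 0000
Step 4: G0=G1=0 G1=0(const) G2=G0=0 G3=G2&G0=0&0=0 -> 0000
Fixed point reached at step 3: 0000

Answer: fixed 0000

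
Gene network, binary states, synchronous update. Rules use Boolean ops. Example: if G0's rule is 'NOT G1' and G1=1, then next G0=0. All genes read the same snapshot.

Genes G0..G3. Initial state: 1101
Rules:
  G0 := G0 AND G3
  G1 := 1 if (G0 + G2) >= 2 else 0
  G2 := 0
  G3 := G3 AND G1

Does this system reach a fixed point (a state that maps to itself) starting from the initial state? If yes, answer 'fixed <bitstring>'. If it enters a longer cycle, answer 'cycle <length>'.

Step 0: 1101
Step 1: G0=G0&G3=1&1=1 G1=(1+0>=2)=0 G2=0(const) G3=G3&G1=1&1=1 -> 1001
Step 2: G0=G0&G3=1&1=1 G1=(1+0>=2)=0 G2=0(const) G3=G3&G1=1&0=0 -> 1000
Step 3: G0=G0&G3=1&0=0 G1=(1+0>=2)=0 G2=0(const) G3=G3&G1=0&0=0 -> 0000
Step 4: G0=G0&G3=0&0=0 G1=(0+0>=2)=0 G2=0(const) G3=G3&G1=0&0=0 -> 0000
Fixed point reached at step 3: 0000

Answer: fixed 0000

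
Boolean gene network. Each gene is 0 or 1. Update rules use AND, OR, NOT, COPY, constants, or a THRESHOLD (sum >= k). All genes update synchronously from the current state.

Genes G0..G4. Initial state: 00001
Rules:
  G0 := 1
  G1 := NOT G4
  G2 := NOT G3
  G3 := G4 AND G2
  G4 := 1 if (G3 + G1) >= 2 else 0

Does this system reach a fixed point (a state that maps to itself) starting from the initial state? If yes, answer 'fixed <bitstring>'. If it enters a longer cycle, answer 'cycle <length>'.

Answer: fixed 11100

Derivation:
Step 0: 00001
Step 1: G0=1(const) G1=NOT G4=NOT 1=0 G2=NOT G3=NOT 0=1 G3=G4&G2=1&0=0 G4=(0+0>=2)=0 -> 10100
Step 2: G0=1(const) G1=NOT G4=NOT 0=1 G2=NOT G3=NOT 0=1 G3=G4&G2=0&1=0 G4=(0+0>=2)=0 -> 11100
Step 3: G0=1(const) G1=NOT G4=NOT 0=1 G2=NOT G3=NOT 0=1 G3=G4&G2=0&1=0 G4=(0+1>=2)=0 -> 11100
Fixed point reached at step 2: 11100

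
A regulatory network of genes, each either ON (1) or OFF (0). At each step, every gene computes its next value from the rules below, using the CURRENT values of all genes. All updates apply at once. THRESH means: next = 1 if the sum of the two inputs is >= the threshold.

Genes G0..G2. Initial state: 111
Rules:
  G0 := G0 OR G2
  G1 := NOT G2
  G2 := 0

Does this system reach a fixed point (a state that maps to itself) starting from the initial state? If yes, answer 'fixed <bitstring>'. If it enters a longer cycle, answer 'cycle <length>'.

Answer: fixed 110

Derivation:
Step 0: 111
Step 1: G0=G0|G2=1|1=1 G1=NOT G2=NOT 1=0 G2=0(const) -> 100
Step 2: G0=G0|G2=1|0=1 G1=NOT G2=NOT 0=1 G2=0(const) -> 110
Step 3: G0=G0|G2=1|0=1 G1=NOT G2=NOT 0=1 G2=0(const) -> 110
Fixed point reached at step 2: 110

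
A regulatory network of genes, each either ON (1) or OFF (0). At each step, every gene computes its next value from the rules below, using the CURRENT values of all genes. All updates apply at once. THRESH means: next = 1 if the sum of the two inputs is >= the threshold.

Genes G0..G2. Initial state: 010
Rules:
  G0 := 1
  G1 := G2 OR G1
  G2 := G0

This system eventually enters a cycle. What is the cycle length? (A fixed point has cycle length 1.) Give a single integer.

Step 0: 010
Step 1: G0=1(const) G1=G2|G1=0|1=1 G2=G0=0 -> 110
Step 2: G0=1(const) G1=G2|G1=0|1=1 G2=G0=1 -> 111
Step 3: G0=1(const) G1=G2|G1=1|1=1 G2=G0=1 -> 111
State from step 3 equals state from step 2 -> cycle length 1

Answer: 1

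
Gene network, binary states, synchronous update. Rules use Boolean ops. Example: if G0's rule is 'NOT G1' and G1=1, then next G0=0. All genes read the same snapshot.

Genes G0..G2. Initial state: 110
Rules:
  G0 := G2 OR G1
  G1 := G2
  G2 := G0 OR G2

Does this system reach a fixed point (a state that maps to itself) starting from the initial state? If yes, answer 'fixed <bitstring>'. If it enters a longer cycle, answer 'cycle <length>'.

Step 0: 110
Step 1: G0=G2|G1=0|1=1 G1=G2=0 G2=G0|G2=1|0=1 -> 101
Step 2: G0=G2|G1=1|0=1 G1=G2=1 G2=G0|G2=1|1=1 -> 111
Step 3: G0=G2|G1=1|1=1 G1=G2=1 G2=G0|G2=1|1=1 -> 111
Fixed point reached at step 2: 111

Answer: fixed 111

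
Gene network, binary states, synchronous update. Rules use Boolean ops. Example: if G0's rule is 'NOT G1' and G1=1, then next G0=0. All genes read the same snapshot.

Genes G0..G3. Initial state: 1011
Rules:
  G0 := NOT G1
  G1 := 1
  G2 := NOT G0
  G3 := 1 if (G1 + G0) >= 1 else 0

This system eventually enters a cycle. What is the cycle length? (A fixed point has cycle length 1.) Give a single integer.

Step 0: 1011
Step 1: G0=NOT G1=NOT 0=1 G1=1(const) G2=NOT G0=NOT 1=0 G3=(0+1>=1)=1 -> 1101
Step 2: G0=NOT G1=NOT 1=0 G1=1(const) G2=NOT G0=NOT 1=0 G3=(1+1>=1)=1 -> 0101
Step 3: G0=NOT G1=NOT 1=0 G1=1(const) G2=NOT G0=NOT 0=1 G3=(1+0>=1)=1 -> 0111
Step 4: G0=NOT G1=NOT 1=0 G1=1(const) G2=NOT G0=NOT 0=1 G3=(1+0>=1)=1 -> 0111
State from step 4 equals state from step 3 -> cycle length 1

Answer: 1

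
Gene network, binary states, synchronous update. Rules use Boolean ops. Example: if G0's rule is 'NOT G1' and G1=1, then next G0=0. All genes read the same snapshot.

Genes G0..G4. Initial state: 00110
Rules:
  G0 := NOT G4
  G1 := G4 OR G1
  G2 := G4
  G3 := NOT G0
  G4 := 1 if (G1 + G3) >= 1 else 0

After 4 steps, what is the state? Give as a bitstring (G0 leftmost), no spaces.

Step 1: G0=NOT G4=NOT 0=1 G1=G4|G1=0|0=0 G2=G4=0 G3=NOT G0=NOT 0=1 G4=(0+1>=1)=1 -> 10011
Step 2: G0=NOT G4=NOT 1=0 G1=G4|G1=1|0=1 G2=G4=1 G3=NOT G0=NOT 1=0 G4=(0+1>=1)=1 -> 01101
Step 3: G0=NOT G4=NOT 1=0 G1=G4|G1=1|1=1 G2=G4=1 G3=NOT G0=NOT 0=1 G4=(1+0>=1)=1 -> 01111
Step 4: G0=NOT G4=NOT 1=0 G1=G4|G1=1|1=1 G2=G4=1 G3=NOT G0=NOT 0=1 G4=(1+1>=1)=1 -> 01111

01111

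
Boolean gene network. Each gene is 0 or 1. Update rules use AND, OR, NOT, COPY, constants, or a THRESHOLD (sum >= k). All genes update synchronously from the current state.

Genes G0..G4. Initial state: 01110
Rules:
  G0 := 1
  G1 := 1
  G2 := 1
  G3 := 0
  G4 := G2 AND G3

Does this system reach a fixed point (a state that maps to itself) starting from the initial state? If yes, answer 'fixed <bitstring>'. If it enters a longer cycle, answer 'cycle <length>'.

Step 0: 01110
Step 1: G0=1(const) G1=1(const) G2=1(const) G3=0(const) G4=G2&G3=1&1=1 -> 11101
Step 2: G0=1(const) G1=1(const) G2=1(const) G3=0(const) G4=G2&G3=1&0=0 -> 11100
Step 3: G0=1(const) G1=1(const) G2=1(const) G3=0(const) G4=G2&G3=1&0=0 -> 11100
Fixed point reached at step 2: 11100

Answer: fixed 11100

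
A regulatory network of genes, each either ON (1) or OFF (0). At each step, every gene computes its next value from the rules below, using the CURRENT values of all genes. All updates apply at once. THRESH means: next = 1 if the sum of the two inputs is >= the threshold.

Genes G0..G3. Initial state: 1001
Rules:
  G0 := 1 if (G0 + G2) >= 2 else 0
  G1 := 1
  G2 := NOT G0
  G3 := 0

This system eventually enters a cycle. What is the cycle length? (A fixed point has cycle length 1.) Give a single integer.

Step 0: 1001
Step 1: G0=(1+0>=2)=0 G1=1(const) G2=NOT G0=NOT 1=0 G3=0(const) -> 0100
Step 2: G0=(0+0>=2)=0 G1=1(const) G2=NOT G0=NOT 0=1 G3=0(const) -> 0110
Step 3: G0=(0+1>=2)=0 G1=1(const) G2=NOT G0=NOT 0=1 G3=0(const) -> 0110
State from step 3 equals state from step 2 -> cycle length 1

Answer: 1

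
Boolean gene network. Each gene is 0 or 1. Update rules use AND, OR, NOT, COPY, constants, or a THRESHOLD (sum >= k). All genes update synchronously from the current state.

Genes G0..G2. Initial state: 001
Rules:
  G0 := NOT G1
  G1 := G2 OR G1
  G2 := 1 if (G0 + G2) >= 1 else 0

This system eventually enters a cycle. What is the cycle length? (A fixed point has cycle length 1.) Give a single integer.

Answer: 1

Derivation:
Step 0: 001
Step 1: G0=NOT G1=NOT 0=1 G1=G2|G1=1|0=1 G2=(0+1>=1)=1 -> 111
Step 2: G0=NOT G1=NOT 1=0 G1=G2|G1=1|1=1 G2=(1+1>=1)=1 -> 011
Step 3: G0=NOT G1=NOT 1=0 G1=G2|G1=1|1=1 G2=(0+1>=1)=1 -> 011
State from step 3 equals state from step 2 -> cycle length 1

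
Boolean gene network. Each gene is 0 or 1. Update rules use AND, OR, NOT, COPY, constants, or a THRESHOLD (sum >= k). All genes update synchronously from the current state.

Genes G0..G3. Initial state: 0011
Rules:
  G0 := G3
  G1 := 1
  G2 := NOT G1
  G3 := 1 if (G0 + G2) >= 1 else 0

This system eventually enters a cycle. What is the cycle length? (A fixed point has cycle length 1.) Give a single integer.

Step 0: 0011
Step 1: G0=G3=1 G1=1(const) G2=NOT G1=NOT 0=1 G3=(0+1>=1)=1 -> 1111
Step 2: G0=G3=1 G1=1(const) G2=NOT G1=NOT 1=0 G3=(1+1>=1)=1 -> 1101
Step 3: G0=G3=1 G1=1(const) G2=NOT G1=NOT 1=0 G3=(1+0>=1)=1 -> 1101
State from step 3 equals state from step 2 -> cycle length 1

Answer: 1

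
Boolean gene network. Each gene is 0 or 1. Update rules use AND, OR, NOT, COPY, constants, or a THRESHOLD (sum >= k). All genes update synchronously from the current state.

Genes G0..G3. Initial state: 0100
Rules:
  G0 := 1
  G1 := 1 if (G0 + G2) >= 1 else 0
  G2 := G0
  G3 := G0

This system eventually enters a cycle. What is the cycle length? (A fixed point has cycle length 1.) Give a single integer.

Answer: 1

Derivation:
Step 0: 0100
Step 1: G0=1(const) G1=(0+0>=1)=0 G2=G0=0 G3=G0=0 -> 1000
Step 2: G0=1(const) G1=(1+0>=1)=1 G2=G0=1 G3=G0=1 -> 1111
Step 3: G0=1(const) G1=(1+1>=1)=1 G2=G0=1 G3=G0=1 -> 1111
State from step 3 equals state from step 2 -> cycle length 1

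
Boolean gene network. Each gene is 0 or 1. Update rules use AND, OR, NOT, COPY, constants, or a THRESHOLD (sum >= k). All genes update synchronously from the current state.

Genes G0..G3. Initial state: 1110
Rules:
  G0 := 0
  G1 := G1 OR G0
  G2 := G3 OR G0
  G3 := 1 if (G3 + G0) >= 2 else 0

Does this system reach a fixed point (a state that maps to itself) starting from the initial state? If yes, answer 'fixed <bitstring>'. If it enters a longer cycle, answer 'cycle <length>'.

Answer: fixed 0100

Derivation:
Step 0: 1110
Step 1: G0=0(const) G1=G1|G0=1|1=1 G2=G3|G0=0|1=1 G3=(0+1>=2)=0 -> 0110
Step 2: G0=0(const) G1=G1|G0=1|0=1 G2=G3|G0=0|0=0 G3=(0+0>=2)=0 -> 0100
Step 3: G0=0(const) G1=G1|G0=1|0=1 G2=G3|G0=0|0=0 G3=(0+0>=2)=0 -> 0100
Fixed point reached at step 2: 0100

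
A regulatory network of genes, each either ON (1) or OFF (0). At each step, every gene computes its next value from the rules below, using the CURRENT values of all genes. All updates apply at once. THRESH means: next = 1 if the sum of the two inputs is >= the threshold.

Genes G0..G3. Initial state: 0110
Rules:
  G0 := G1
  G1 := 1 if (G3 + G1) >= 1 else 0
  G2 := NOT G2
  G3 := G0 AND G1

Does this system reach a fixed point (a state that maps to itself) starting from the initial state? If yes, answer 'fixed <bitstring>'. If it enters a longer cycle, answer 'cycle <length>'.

Answer: cycle 2

Derivation:
Step 0: 0110
Step 1: G0=G1=1 G1=(0+1>=1)=1 G2=NOT G2=NOT 1=0 G3=G0&G1=0&1=0 -> 1100
Step 2: G0=G1=1 G1=(0+1>=1)=1 G2=NOT G2=NOT 0=1 G3=G0&G1=1&1=1 -> 1111
Step 3: G0=G1=1 G1=(1+1>=1)=1 G2=NOT G2=NOT 1=0 G3=G0&G1=1&1=1 -> 1101
Step 4: G0=G1=1 G1=(1+1>=1)=1 G2=NOT G2=NOT 0=1 G3=G0&G1=1&1=1 -> 1111
Cycle of length 2 starting at step 2 -> no fixed point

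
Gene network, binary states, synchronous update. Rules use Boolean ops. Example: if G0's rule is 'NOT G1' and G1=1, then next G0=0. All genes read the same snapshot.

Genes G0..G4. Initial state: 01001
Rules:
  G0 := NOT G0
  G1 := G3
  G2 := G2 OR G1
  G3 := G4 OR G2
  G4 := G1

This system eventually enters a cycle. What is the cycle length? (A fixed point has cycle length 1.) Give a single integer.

Step 0: 01001
Step 1: G0=NOT G0=NOT 0=1 G1=G3=0 G2=G2|G1=0|1=1 G3=G4|G2=1|0=1 G4=G1=1 -> 10111
Step 2: G0=NOT G0=NOT 1=0 G1=G3=1 G2=G2|G1=1|0=1 G3=G4|G2=1|1=1 G4=G1=0 -> 01110
Step 3: G0=NOT G0=NOT 0=1 G1=G3=1 G2=G2|G1=1|1=1 G3=G4|G2=0|1=1 G4=G1=1 -> 11111
Step 4: G0=NOT G0=NOT 1=0 G1=G3=1 G2=G2|G1=1|1=1 G3=G4|G2=1|1=1 G4=G1=1 -> 01111
Step 5: G0=NOT G0=NOT 0=1 G1=G3=1 G2=G2|G1=1|1=1 G3=G4|G2=1|1=1 G4=G1=1 -> 11111
State from step 5 equals state from step 3 -> cycle length 2

Answer: 2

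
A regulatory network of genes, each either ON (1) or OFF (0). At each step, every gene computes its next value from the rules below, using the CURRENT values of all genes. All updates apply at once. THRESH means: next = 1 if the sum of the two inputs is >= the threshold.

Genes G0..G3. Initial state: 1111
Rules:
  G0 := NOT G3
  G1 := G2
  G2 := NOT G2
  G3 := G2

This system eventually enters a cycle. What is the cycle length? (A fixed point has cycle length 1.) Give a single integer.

Answer: 2

Derivation:
Step 0: 1111
Step 1: G0=NOT G3=NOT 1=0 G1=G2=1 G2=NOT G2=NOT 1=0 G3=G2=1 -> 0101
Step 2: G0=NOT G3=NOT 1=0 G1=G2=0 G2=NOT G2=NOT 0=1 G3=G2=0 -> 0010
Step 3: G0=NOT G3=NOT 0=1 G1=G2=1 G2=NOT G2=NOT 1=0 G3=G2=1 -> 1101
Step 4: G0=NOT G3=NOT 1=0 G1=G2=0 G2=NOT G2=NOT 0=1 G3=G2=0 -> 0010
State from step 4 equals state from step 2 -> cycle length 2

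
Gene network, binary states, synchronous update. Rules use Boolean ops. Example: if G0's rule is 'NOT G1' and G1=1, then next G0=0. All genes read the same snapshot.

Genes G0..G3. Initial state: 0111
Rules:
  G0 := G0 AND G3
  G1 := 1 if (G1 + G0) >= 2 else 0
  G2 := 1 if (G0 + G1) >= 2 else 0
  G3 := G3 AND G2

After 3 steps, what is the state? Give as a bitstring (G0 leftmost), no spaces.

Step 1: G0=G0&G3=0&1=0 G1=(1+0>=2)=0 G2=(0+1>=2)=0 G3=G3&G2=1&1=1 -> 0001
Step 2: G0=G0&G3=0&1=0 G1=(0+0>=2)=0 G2=(0+0>=2)=0 G3=G3&G2=1&0=0 -> 0000
Step 3: G0=G0&G3=0&0=0 G1=(0+0>=2)=0 G2=(0+0>=2)=0 G3=G3&G2=0&0=0 -> 0000

0000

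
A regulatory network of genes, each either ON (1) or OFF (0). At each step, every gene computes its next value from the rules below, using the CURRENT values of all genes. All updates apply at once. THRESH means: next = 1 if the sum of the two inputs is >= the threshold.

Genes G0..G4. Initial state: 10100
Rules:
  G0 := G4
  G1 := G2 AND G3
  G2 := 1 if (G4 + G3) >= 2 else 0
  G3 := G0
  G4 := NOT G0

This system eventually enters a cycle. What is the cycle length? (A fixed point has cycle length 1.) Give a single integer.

Step 0: 10100
Step 1: G0=G4=0 G1=G2&G3=1&0=0 G2=(0+0>=2)=0 G3=G0=1 G4=NOT G0=NOT 1=0 -> 00010
Step 2: G0=G4=0 G1=G2&G3=0&1=0 G2=(0+1>=2)=0 G3=G0=0 G4=NOT G0=NOT 0=1 -> 00001
Step 3: G0=G4=1 G1=G2&G3=0&0=0 G2=(1+0>=2)=0 G3=G0=0 G4=NOT G0=NOT 0=1 -> 10001
Step 4: G0=G4=1 G1=G2&G3=0&0=0 G2=(1+0>=2)=0 G3=G0=1 G4=NOT G0=NOT 1=0 -> 10010
Step 5: G0=G4=0 G1=G2&G3=0&1=0 G2=(0+1>=2)=0 G3=G0=1 G4=NOT G0=NOT 1=0 -> 00010
State from step 5 equals state from step 1 -> cycle length 4

Answer: 4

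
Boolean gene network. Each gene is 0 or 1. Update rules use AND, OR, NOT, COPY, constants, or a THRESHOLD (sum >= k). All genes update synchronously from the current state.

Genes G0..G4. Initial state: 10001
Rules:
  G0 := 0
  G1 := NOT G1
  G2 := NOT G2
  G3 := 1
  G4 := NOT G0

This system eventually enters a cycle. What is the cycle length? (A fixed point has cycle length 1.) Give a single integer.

Step 0: 10001
Step 1: G0=0(const) G1=NOT G1=NOT 0=1 G2=NOT G2=NOT 0=1 G3=1(const) G4=NOT G0=NOT 1=0 -> 01110
Step 2: G0=0(const) G1=NOT G1=NOT 1=0 G2=NOT G2=NOT 1=0 G3=1(const) G4=NOT G0=NOT 0=1 -> 00011
Step 3: G0=0(const) G1=NOT G1=NOT 0=1 G2=NOT G2=NOT 0=1 G3=1(const) G4=NOT G0=NOT 0=1 -> 01111
Step 4: G0=0(const) G1=NOT G1=NOT 1=0 G2=NOT G2=NOT 1=0 G3=1(const) G4=NOT G0=NOT 0=1 -> 00011
State from step 4 equals state from step 2 -> cycle length 2

Answer: 2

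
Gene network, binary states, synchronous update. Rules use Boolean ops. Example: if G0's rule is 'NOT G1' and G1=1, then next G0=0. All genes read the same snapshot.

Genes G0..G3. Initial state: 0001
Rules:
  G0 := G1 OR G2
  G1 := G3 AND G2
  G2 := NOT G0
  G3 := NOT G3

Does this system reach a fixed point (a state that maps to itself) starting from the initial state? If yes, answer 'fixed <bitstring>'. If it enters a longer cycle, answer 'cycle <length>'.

Step 0: 0001
Step 1: G0=G1|G2=0|0=0 G1=G3&G2=1&0=0 G2=NOT G0=NOT 0=1 G3=NOT G3=NOT 1=0 -> 0010
Step 2: G0=G1|G2=0|1=1 G1=G3&G2=0&1=0 G2=NOT G0=NOT 0=1 G3=NOT G3=NOT 0=1 -> 1011
Step 3: G0=G1|G2=0|1=1 G1=G3&G2=1&1=1 G2=NOT G0=NOT 1=0 G3=NOT G3=NOT 1=0 -> 1100
Step 4: G0=G1|G2=1|0=1 G1=G3&G2=0&0=0 G2=NOT G0=NOT 1=0 G3=NOT G3=NOT 0=1 -> 1001
Step 5: G0=G1|G2=0|0=0 G1=G3&G2=1&0=0 G2=NOT G0=NOT 1=0 G3=NOT G3=NOT 1=0 -> 0000
Step 6: G0=G1|G2=0|0=0 G1=G3&G2=0&0=0 G2=NOT G0=NOT 0=1 G3=NOT G3=NOT 0=1 -> 0011
Step 7: G0=G1|G2=0|1=1 G1=G3&G2=1&1=1 G2=NOT G0=NOT 0=1 G3=NOT G3=NOT 1=0 -> 1110
Step 8: G0=G1|G2=1|1=1 G1=G3&G2=0&1=0 G2=NOT G0=NOT 1=0 G3=NOT G3=NOT 0=1 -> 1001
Cycle of length 4 starting at step 4 -> no fixed point

Answer: cycle 4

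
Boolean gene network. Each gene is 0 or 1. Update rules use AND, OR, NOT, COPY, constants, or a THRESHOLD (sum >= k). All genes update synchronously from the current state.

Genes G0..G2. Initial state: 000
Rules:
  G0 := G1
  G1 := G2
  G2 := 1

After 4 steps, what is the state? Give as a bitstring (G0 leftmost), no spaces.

Step 1: G0=G1=0 G1=G2=0 G2=1(const) -> 001
Step 2: G0=G1=0 G1=G2=1 G2=1(const) -> 011
Step 3: G0=G1=1 G1=G2=1 G2=1(const) -> 111
Step 4: G0=G1=1 G1=G2=1 G2=1(const) -> 111

111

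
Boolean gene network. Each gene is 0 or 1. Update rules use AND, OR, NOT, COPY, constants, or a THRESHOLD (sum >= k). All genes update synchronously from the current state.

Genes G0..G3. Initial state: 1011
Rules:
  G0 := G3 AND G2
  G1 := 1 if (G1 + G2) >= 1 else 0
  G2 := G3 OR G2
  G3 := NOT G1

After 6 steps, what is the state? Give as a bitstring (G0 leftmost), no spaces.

Step 1: G0=G3&G2=1&1=1 G1=(0+1>=1)=1 G2=G3|G2=1|1=1 G3=NOT G1=NOT 0=1 -> 1111
Step 2: G0=G3&G2=1&1=1 G1=(1+1>=1)=1 G2=G3|G2=1|1=1 G3=NOT G1=NOT 1=0 -> 1110
Step 3: G0=G3&G2=0&1=0 G1=(1+1>=1)=1 G2=G3|G2=0|1=1 G3=NOT G1=NOT 1=0 -> 0110
Step 4: G0=G3&G2=0&1=0 G1=(1+1>=1)=1 G2=G3|G2=0|1=1 G3=NOT G1=NOT 1=0 -> 0110
Step 5: G0=G3&G2=0&1=0 G1=(1+1>=1)=1 G2=G3|G2=0|1=1 G3=NOT G1=NOT 1=0 -> 0110
Step 6: G0=G3&G2=0&1=0 G1=(1+1>=1)=1 G2=G3|G2=0|1=1 G3=NOT G1=NOT 1=0 -> 0110

0110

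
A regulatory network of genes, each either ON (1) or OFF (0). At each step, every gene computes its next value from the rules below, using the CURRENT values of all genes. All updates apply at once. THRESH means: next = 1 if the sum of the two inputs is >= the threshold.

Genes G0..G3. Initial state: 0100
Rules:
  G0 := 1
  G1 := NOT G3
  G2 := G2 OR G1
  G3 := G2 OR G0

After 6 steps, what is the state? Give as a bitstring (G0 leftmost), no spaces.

Step 1: G0=1(const) G1=NOT G3=NOT 0=1 G2=G2|G1=0|1=1 G3=G2|G0=0|0=0 -> 1110
Step 2: G0=1(const) G1=NOT G3=NOT 0=1 G2=G2|G1=1|1=1 G3=G2|G0=1|1=1 -> 1111
Step 3: G0=1(const) G1=NOT G3=NOT 1=0 G2=G2|G1=1|1=1 G3=G2|G0=1|1=1 -> 1011
Step 4: G0=1(const) G1=NOT G3=NOT 1=0 G2=G2|G1=1|0=1 G3=G2|G0=1|1=1 -> 1011
Step 5: G0=1(const) G1=NOT G3=NOT 1=0 G2=G2|G1=1|0=1 G3=G2|G0=1|1=1 -> 1011
Step 6: G0=1(const) G1=NOT G3=NOT 1=0 G2=G2|G1=1|0=1 G3=G2|G0=1|1=1 -> 1011

1011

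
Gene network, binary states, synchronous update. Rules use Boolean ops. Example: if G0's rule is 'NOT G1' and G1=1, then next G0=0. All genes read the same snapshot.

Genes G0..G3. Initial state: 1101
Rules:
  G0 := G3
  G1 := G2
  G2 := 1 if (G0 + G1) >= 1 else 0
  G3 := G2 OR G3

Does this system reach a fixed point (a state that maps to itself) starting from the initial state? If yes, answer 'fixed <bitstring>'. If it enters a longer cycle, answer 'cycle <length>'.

Answer: fixed 1111

Derivation:
Step 0: 1101
Step 1: G0=G3=1 G1=G2=0 G2=(1+1>=1)=1 G3=G2|G3=0|1=1 -> 1011
Step 2: G0=G3=1 G1=G2=1 G2=(1+0>=1)=1 G3=G2|G3=1|1=1 -> 1111
Step 3: G0=G3=1 G1=G2=1 G2=(1+1>=1)=1 G3=G2|G3=1|1=1 -> 1111
Fixed point reached at step 2: 1111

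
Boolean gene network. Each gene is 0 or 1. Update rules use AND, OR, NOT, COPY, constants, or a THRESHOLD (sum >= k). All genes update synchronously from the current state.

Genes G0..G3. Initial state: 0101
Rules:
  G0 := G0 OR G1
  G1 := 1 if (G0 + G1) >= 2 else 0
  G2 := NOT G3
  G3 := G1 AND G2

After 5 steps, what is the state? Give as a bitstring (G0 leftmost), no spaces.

Step 1: G0=G0|G1=0|1=1 G1=(0+1>=2)=0 G2=NOT G3=NOT 1=0 G3=G1&G2=1&0=0 -> 1000
Step 2: G0=G0|G1=1|0=1 G1=(1+0>=2)=0 G2=NOT G3=NOT 0=1 G3=G1&G2=0&0=0 -> 1010
Step 3: G0=G0|G1=1|0=1 G1=(1+0>=2)=0 G2=NOT G3=NOT 0=1 G3=G1&G2=0&1=0 -> 1010
Step 4: G0=G0|G1=1|0=1 G1=(1+0>=2)=0 G2=NOT G3=NOT 0=1 G3=G1&G2=0&1=0 -> 1010
Step 5: G0=G0|G1=1|0=1 G1=(1+0>=2)=0 G2=NOT G3=NOT 0=1 G3=G1&G2=0&1=0 -> 1010

1010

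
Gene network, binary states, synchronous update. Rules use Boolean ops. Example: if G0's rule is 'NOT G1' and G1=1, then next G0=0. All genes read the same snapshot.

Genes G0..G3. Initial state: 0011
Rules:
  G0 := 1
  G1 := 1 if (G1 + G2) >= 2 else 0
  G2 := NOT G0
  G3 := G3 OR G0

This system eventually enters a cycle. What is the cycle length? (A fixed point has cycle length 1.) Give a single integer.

Step 0: 0011
Step 1: G0=1(const) G1=(0+1>=2)=0 G2=NOT G0=NOT 0=1 G3=G3|G0=1|0=1 -> 1011
Step 2: G0=1(const) G1=(0+1>=2)=0 G2=NOT G0=NOT 1=0 G3=G3|G0=1|1=1 -> 1001
Step 3: G0=1(const) G1=(0+0>=2)=0 G2=NOT G0=NOT 1=0 G3=G3|G0=1|1=1 -> 1001
State from step 3 equals state from step 2 -> cycle length 1

Answer: 1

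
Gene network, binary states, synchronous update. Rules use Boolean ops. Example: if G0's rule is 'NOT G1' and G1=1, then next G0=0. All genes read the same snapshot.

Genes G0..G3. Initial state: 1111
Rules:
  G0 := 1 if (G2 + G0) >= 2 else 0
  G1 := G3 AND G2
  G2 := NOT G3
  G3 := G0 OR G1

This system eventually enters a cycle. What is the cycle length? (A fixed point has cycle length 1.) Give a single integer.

Answer: 1

Derivation:
Step 0: 1111
Step 1: G0=(1+1>=2)=1 G1=G3&G2=1&1=1 G2=NOT G3=NOT 1=0 G3=G0|G1=1|1=1 -> 1101
Step 2: G0=(0+1>=2)=0 G1=G3&G2=1&0=0 G2=NOT G3=NOT 1=0 G3=G0|G1=1|1=1 -> 0001
Step 3: G0=(0+0>=2)=0 G1=G3&G2=1&0=0 G2=NOT G3=NOT 1=0 G3=G0|G1=0|0=0 -> 0000
Step 4: G0=(0+0>=2)=0 G1=G3&G2=0&0=0 G2=NOT G3=NOT 0=1 G3=G0|G1=0|0=0 -> 0010
Step 5: G0=(1+0>=2)=0 G1=G3&G2=0&1=0 G2=NOT G3=NOT 0=1 G3=G0|G1=0|0=0 -> 0010
State from step 5 equals state from step 4 -> cycle length 1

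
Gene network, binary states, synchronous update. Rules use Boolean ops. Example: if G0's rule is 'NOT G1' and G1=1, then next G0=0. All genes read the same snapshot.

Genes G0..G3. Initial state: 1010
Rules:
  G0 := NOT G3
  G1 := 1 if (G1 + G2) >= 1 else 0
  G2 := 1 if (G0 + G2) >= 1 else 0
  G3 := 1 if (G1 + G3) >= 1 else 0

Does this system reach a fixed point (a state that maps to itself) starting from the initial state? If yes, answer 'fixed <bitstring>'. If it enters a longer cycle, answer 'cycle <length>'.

Answer: fixed 0111

Derivation:
Step 0: 1010
Step 1: G0=NOT G3=NOT 0=1 G1=(0+1>=1)=1 G2=(1+1>=1)=1 G3=(0+0>=1)=0 -> 1110
Step 2: G0=NOT G3=NOT 0=1 G1=(1+1>=1)=1 G2=(1+1>=1)=1 G3=(1+0>=1)=1 -> 1111
Step 3: G0=NOT G3=NOT 1=0 G1=(1+1>=1)=1 G2=(1+1>=1)=1 G3=(1+1>=1)=1 -> 0111
Step 4: G0=NOT G3=NOT 1=0 G1=(1+1>=1)=1 G2=(0+1>=1)=1 G3=(1+1>=1)=1 -> 0111
Fixed point reached at step 3: 0111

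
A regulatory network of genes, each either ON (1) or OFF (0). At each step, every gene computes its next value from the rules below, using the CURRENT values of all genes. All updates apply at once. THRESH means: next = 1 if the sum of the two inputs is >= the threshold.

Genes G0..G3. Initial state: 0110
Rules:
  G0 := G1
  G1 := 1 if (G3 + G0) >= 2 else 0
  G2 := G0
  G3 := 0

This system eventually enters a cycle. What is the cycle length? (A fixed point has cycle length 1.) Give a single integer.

Answer: 1

Derivation:
Step 0: 0110
Step 1: G0=G1=1 G1=(0+0>=2)=0 G2=G0=0 G3=0(const) -> 1000
Step 2: G0=G1=0 G1=(0+1>=2)=0 G2=G0=1 G3=0(const) -> 0010
Step 3: G0=G1=0 G1=(0+0>=2)=0 G2=G0=0 G3=0(const) -> 0000
Step 4: G0=G1=0 G1=(0+0>=2)=0 G2=G0=0 G3=0(const) -> 0000
State from step 4 equals state from step 3 -> cycle length 1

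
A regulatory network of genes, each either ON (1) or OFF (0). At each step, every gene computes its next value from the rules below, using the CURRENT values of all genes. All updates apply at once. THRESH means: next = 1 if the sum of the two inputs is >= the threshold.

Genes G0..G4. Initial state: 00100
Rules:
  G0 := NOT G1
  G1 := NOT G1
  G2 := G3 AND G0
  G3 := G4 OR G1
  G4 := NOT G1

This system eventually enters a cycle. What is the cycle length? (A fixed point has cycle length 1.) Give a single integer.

Step 0: 00100
Step 1: G0=NOT G1=NOT 0=1 G1=NOT G1=NOT 0=1 G2=G3&G0=0&0=0 G3=G4|G1=0|0=0 G4=NOT G1=NOT 0=1 -> 11001
Step 2: G0=NOT G1=NOT 1=0 G1=NOT G1=NOT 1=0 G2=G3&G0=0&1=0 G3=G4|G1=1|1=1 G4=NOT G1=NOT 1=0 -> 00010
Step 3: G0=NOT G1=NOT 0=1 G1=NOT G1=NOT 0=1 G2=G3&G0=1&0=0 G3=G4|G1=0|0=0 G4=NOT G1=NOT 0=1 -> 11001
State from step 3 equals state from step 1 -> cycle length 2

Answer: 2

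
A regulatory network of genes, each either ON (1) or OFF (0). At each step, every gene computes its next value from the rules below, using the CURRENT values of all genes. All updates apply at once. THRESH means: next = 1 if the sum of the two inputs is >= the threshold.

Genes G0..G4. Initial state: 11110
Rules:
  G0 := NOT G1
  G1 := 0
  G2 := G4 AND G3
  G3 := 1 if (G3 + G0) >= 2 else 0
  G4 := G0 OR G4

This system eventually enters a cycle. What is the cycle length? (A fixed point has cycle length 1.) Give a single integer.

Answer: 1

Derivation:
Step 0: 11110
Step 1: G0=NOT G1=NOT 1=0 G1=0(const) G2=G4&G3=0&1=0 G3=(1+1>=2)=1 G4=G0|G4=1|0=1 -> 00011
Step 2: G0=NOT G1=NOT 0=1 G1=0(const) G2=G4&G3=1&1=1 G3=(1+0>=2)=0 G4=G0|G4=0|1=1 -> 10101
Step 3: G0=NOT G1=NOT 0=1 G1=0(const) G2=G4&G3=1&0=0 G3=(0+1>=2)=0 G4=G0|G4=1|1=1 -> 10001
Step 4: G0=NOT G1=NOT 0=1 G1=0(const) G2=G4&G3=1&0=0 G3=(0+1>=2)=0 G4=G0|G4=1|1=1 -> 10001
State from step 4 equals state from step 3 -> cycle length 1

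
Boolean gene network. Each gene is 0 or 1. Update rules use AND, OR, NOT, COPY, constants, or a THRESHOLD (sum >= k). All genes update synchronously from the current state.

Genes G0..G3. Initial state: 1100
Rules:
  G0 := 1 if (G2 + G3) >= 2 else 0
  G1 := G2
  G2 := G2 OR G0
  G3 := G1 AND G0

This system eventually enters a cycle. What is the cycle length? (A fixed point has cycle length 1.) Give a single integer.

Answer: 2

Derivation:
Step 0: 1100
Step 1: G0=(0+0>=2)=0 G1=G2=0 G2=G2|G0=0|1=1 G3=G1&G0=1&1=1 -> 0011
Step 2: G0=(1+1>=2)=1 G1=G2=1 G2=G2|G0=1|0=1 G3=G1&G0=0&0=0 -> 1110
Step 3: G0=(1+0>=2)=0 G1=G2=1 G2=G2|G0=1|1=1 G3=G1&G0=1&1=1 -> 0111
Step 4: G0=(1+1>=2)=1 G1=G2=1 G2=G2|G0=1|0=1 G3=G1&G0=1&0=0 -> 1110
State from step 4 equals state from step 2 -> cycle length 2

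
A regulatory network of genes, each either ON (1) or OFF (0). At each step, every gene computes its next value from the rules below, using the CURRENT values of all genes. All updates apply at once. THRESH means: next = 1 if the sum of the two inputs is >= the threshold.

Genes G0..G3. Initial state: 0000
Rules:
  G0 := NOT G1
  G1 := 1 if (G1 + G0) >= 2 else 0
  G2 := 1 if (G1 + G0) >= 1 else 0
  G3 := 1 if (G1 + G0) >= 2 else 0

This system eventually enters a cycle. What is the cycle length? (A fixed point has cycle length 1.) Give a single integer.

Answer: 1

Derivation:
Step 0: 0000
Step 1: G0=NOT G1=NOT 0=1 G1=(0+0>=2)=0 G2=(0+0>=1)=0 G3=(0+0>=2)=0 -> 1000
Step 2: G0=NOT G1=NOT 0=1 G1=(0+1>=2)=0 G2=(0+1>=1)=1 G3=(0+1>=2)=0 -> 1010
Step 3: G0=NOT G1=NOT 0=1 G1=(0+1>=2)=0 G2=(0+1>=1)=1 G3=(0+1>=2)=0 -> 1010
State from step 3 equals state from step 2 -> cycle length 1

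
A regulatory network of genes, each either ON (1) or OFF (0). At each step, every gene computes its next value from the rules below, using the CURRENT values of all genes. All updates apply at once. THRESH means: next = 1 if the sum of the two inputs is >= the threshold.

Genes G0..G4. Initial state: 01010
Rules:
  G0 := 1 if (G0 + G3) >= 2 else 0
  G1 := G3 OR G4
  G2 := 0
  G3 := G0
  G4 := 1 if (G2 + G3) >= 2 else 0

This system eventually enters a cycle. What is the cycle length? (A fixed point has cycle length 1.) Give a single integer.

Step 0: 01010
Step 1: G0=(0+1>=2)=0 G1=G3|G4=1|0=1 G2=0(const) G3=G0=0 G4=(0+1>=2)=0 -> 01000
Step 2: G0=(0+0>=2)=0 G1=G3|G4=0|0=0 G2=0(const) G3=G0=0 G4=(0+0>=2)=0 -> 00000
Step 3: G0=(0+0>=2)=0 G1=G3|G4=0|0=0 G2=0(const) G3=G0=0 G4=(0+0>=2)=0 -> 00000
State from step 3 equals state from step 2 -> cycle length 1

Answer: 1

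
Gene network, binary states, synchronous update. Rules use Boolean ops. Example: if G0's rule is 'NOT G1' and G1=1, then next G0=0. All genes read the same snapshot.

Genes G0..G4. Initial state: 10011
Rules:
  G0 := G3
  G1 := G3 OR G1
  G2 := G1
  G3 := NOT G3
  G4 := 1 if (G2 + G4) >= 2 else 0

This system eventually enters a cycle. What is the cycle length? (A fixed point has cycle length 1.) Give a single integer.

Step 0: 10011
Step 1: G0=G3=1 G1=G3|G1=1|0=1 G2=G1=0 G3=NOT G3=NOT 1=0 G4=(0+1>=2)=0 -> 11000
Step 2: G0=G3=0 G1=G3|G1=0|1=1 G2=G1=1 G3=NOT G3=NOT 0=1 G4=(0+0>=2)=0 -> 01110
Step 3: G0=G3=1 G1=G3|G1=1|1=1 G2=G1=1 G3=NOT G3=NOT 1=0 G4=(1+0>=2)=0 -> 11100
Step 4: G0=G3=0 G1=G3|G1=0|1=1 G2=G1=1 G3=NOT G3=NOT 0=1 G4=(1+0>=2)=0 -> 01110
State from step 4 equals state from step 2 -> cycle length 2

Answer: 2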